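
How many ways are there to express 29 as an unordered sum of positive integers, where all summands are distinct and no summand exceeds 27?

254

A full systematic count gives 254.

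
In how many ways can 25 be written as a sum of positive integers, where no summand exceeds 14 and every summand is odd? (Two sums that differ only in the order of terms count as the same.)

Direct enumeration gives 118 partitions.

118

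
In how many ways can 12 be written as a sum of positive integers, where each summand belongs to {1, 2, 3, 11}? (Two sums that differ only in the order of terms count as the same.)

Enumerating:
11 + 1
3 + 3 + 3 + 3
3 + 3 + 3 + 2 + 1
3 + 3 + 3 + 1 + 1 + 1
3 + 3 + 2 + 2 + 2
3 + 3 + 2 + 2 + 1 + 1
3 + 3 + 2 + 1 + 1 + 1 + 1
3 + 3 + 1 + 1 + 1 + 1 + 1 + 1
3 + 2 + 2 + 2 + 2 + 1
3 + 2 + 2 + 2 + 1 + 1 + 1
3 + 2 + 2 + 1 + 1 + 1 + 1 + 1
3 + 2 + 1 + 1 + 1 + 1 + 1 + 1 + 1
3 + 1 + 1 + 1 + 1 + 1 + 1 + 1 + 1 + 1
2 + 2 + 2 + 2 + 2 + 2
2 + 2 + 2 + 2 + 2 + 1 + 1
2 + 2 + 2 + 2 + 1 + 1 + 1 + 1
2 + 2 + 2 + 1 + 1 + 1 + 1 + 1 + 1
2 + 2 + 1 + 1 + 1 + 1 + 1 + 1 + 1 + 1
2 + 1 + 1 + 1 + 1 + 1 + 1 + 1 + 1 + 1 + 1
1 + 1 + 1 + 1 + 1 + 1 + 1 + 1 + 1 + 1 + 1 + 1
Counting gives 20.

20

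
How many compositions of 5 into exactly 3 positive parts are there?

6

Equivalently, choose which 2 of the 4 gaps become plus signs: C(4,2) = 6.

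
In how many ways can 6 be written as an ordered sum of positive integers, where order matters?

32

There are 5 gaps and each independently is a cut or not, giving 2^5 = 32.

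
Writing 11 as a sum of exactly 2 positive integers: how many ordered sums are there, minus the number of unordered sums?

Ordered (compositions into 2 parts): C(10,1) = 10.
Unordered (partitions into 2 parts): 5.
Difference: 10 − 5 = 5.

5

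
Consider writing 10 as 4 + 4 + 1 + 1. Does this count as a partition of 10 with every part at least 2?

The parts sum to 10, and the condition 'every summand is at least 2' is violated.

No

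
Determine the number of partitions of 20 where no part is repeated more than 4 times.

409

A full systematic count gives 409.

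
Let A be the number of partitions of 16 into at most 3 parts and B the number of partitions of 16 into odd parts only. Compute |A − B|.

2

Partitions of 16 into at most 3 parts: 30.
Partitions of 16 into odd parts only: 32.
|30 − 32| = 2.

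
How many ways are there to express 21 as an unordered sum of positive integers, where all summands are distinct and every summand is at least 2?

41

A partial list (first 12 by largest part):
21
19+2
18+3
17+4
16+5
16+3+2
15+6
15+4+2
14+7
14+5+2
14+4+3
13+8
…and 29 more, for 41 total.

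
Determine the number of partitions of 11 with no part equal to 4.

41

There are too many to list fully; the first 12 (by largest part) are:
11
10, 1
9, 2
9, 1, 1
8, 3
8, 2, 1
8, 1, 1, 1
7, 3, 1
7, 2, 2
7, 2, 1, 1
7, 1, 1, 1, 1
6, 5
…and 29 more, for 41 total.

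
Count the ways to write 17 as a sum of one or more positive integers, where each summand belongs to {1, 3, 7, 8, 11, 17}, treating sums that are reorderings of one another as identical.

22

Listing the qualifying partitions of 17:
17
3,3,11
1,1,1,3,11
1,1,1,1,1,1,11
1,8,8
1,1,7,8
3,3,3,8
1,1,1,3,3,8
1,1,1,1,1,1,3,8
1,1,1,1,1,1,1,1,1,8
3,7,7
1,1,1,7,7
1,3,3,3,7
1,1,1,1,3,3,7
1,1,1,1,1,1,1,3,7
1,1,1,1,1,1,1,1,1,1,7
1,1,3,3,3,3,3
1,1,1,1,1,3,3,3,3
1,1,1,1,1,1,1,1,3,3,3
1,1,1,1,1,1,1,1,1,1,1,3,3
1,1,1,1,1,1,1,1,1,1,1,1,1,1,3
1,1,1,1,1,1,1,1,1,1,1,1,1,1,1,1,1
Counting gives 22.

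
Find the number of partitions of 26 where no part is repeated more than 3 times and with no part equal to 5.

673

Systematic enumeration (by largest part, then next-largest, …) yields 673.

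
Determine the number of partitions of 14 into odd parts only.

22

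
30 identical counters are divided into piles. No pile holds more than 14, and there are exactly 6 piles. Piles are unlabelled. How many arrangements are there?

419

Counting exhaustively, 419 partitions satisfy the conditions.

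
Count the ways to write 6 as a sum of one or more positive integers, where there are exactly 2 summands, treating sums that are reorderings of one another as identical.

3

Enumerating:
1, 5
2, 4
3, 3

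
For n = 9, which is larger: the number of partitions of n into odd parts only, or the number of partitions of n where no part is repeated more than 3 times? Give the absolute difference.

Partitions of 9 into odd parts only: 8.
Partitions of 9 where no part is repeated more than 3 times: 22.
|8 − 22| = 14.

14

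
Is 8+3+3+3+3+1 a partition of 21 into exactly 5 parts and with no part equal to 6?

No

The parts sum to 21, and the condition 'there are exactly 5 summands' is violated.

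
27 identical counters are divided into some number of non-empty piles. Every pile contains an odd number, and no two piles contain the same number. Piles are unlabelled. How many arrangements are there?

Enumerating:
27
23,3,1
21,5,1
19,7,1
19,5,3
17,9,1
17,7,3
15,11,1
15,9,3
15,7,5
13,11,3
13,9,5
11,9,7
11,7,5,3,1
Counting gives 14.

14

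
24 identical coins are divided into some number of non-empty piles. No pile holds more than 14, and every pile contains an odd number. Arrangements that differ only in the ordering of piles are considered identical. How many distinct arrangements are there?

103

A full systematic count gives 103.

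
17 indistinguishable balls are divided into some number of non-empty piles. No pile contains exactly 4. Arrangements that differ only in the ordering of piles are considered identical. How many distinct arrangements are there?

Direct enumeration gives 196 partitions.

196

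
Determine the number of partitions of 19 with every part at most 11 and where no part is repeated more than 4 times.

Enumerating by decreasing first part gives 284 partitions in all.

284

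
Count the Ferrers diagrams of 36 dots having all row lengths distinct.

668

Direct enumeration gives 668 partitions.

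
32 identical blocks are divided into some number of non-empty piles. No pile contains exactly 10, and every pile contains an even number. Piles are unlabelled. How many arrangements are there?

175

There are 175 such partitions.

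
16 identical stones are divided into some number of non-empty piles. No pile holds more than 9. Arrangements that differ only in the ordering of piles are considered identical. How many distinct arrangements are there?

201

There are 201 such partitions.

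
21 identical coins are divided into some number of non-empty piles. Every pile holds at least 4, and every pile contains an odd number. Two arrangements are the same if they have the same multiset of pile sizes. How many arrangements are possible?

4

Enumerating:
21
11,5,5
9,7,5
7,7,7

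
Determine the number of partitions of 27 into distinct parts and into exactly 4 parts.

Counting exhaustively, 72 partitions satisfy the conditions.

72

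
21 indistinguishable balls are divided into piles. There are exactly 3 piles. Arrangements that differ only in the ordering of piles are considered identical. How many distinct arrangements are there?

A partial list (first 12 by largest part):
19,1,1
18,2,1
17,3,1
17,2,2
16,4,1
16,3,2
15,5,1
15,4,2
15,3,3
14,6,1
14,5,2
14,4,3
…and 25 more, for 37 total.

37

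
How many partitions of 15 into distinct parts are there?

A partial list (first 12 by largest part):
15
1, 14
2, 13
3, 12
1, 2, 12
4, 11
1, 3, 11
5, 10
1, 4, 10
2, 3, 10
6, 9
1, 5, 9
…and 15 more, for 27 total.

27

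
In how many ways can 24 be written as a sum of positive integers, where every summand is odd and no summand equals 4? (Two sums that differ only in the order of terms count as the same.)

122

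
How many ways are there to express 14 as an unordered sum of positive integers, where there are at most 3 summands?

Listing the qualifying partitions of 14:
14
13+1
12+2
12+1+1
11+3
11+2+1
10+4
10+3+1
10+2+2
9+5
9+4+1
9+3+2
8+6
8+5+1
8+4+2
8+3+3
7+7
7+6+1
7+5+2
7+4+3
6+6+2
6+5+3
6+4+4
5+5+4

24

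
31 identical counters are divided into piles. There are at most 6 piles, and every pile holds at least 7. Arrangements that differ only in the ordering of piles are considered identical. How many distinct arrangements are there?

A partial list (first 12 by largest part):
31
24+7
23+8
22+9
21+10
20+11
19+12
18+13
17+14
17+7+7
16+15
16+8+7
…and 15 more, for 27 total.

27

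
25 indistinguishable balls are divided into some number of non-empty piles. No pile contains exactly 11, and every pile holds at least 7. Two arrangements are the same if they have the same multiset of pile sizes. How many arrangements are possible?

9

The partitions of 25 that satisfy the conditions:
25
18+7
17+8
16+9
15+10
13+12
10+8+7
9+9+7
9+8+8
Counting gives 9.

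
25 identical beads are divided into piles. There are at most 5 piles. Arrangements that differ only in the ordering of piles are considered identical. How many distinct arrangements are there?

Counting exhaustively, 377 partitions satisfy the conditions.

377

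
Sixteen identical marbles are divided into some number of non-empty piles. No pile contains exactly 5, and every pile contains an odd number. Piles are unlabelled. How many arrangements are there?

20

Listing the qualifying partitions of 16:
15, 1
13, 3
13, 1, 1, 1
11, 3, 1, 1
11, 1, 1, 1, 1, 1
9, 7
9, 3, 3, 1
9, 3, 1, 1, 1, 1
9, 1, 1, 1, 1, 1, 1, 1
7, 7, 1, 1
7, 3, 3, 3
7, 3, 3, 1, 1, 1
7, 3, 1, 1, 1, 1, 1, 1
7, 1, 1, 1, 1, 1, 1, 1, 1, 1
3, 3, 3, 3, 3, 1
3, 3, 3, 3, 1, 1, 1, 1
3, 3, 3, 1, 1, 1, 1, 1, 1, 1
3, 3, 1, 1, 1, 1, 1, 1, 1, 1, 1, 1
3, 1, 1, 1, 1, 1, 1, 1, 1, 1, 1, 1, 1, 1
1, 1, 1, 1, 1, 1, 1, 1, 1, 1, 1, 1, 1, 1, 1, 1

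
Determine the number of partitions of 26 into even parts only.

Counting exhaustively, 101 partitions satisfy the conditions.

101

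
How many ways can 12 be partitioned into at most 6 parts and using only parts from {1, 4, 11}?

The partitions of 12 that satisfy the conditions:
11, 1
4, 4, 4
4, 4, 1, 1, 1, 1
That's 3 in total.

3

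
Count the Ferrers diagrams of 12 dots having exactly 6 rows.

11

The partitions of 12 that satisfy the conditions:
7+1+1+1+1+1
6+2+1+1+1+1
5+3+1+1+1+1
5+2+2+1+1+1
4+4+1+1+1+1
4+3+2+1+1+1
4+2+2+2+1+1
3+3+3+1+1+1
3+3+2+2+1+1
3+2+2+2+2+1
2+2+2+2+2+2
Counting gives 11.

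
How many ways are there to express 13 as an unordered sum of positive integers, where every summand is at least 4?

5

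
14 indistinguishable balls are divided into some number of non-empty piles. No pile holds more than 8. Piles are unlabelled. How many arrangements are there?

116

A full systematic count gives 116.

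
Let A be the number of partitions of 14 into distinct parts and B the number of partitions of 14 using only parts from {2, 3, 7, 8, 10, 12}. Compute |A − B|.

13

Partitions of 14 into distinct parts: 22.
Partitions of 14 using only parts from {2, 3, 7, 8, 10, 12}: 9.
|22 − 9| = 13.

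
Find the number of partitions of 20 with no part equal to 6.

Counting exhaustively, 492 partitions satisfy the conditions.

492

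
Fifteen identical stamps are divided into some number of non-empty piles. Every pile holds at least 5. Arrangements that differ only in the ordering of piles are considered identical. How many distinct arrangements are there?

5

Listing the qualifying partitions of 15:
15
10,5
9,6
8,7
5,5,5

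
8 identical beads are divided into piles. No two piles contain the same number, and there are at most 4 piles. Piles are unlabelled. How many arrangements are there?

6

They are:
8
1+7
2+6
3+5
1+2+5
1+3+4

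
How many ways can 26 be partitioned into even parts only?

Direct enumeration gives 101 partitions.

101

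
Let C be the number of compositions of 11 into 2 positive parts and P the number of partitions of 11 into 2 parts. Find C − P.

Compositions: C(10,1) = 10.
Unordered (partitions into 2 parts): 5.
Difference: 10 − 5 = 5.

5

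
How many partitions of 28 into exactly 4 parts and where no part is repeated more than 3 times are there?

168

There are 168 such partitions.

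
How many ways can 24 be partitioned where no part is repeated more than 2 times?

431

A full systematic count gives 431.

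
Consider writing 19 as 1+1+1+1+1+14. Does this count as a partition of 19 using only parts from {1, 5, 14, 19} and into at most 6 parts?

Yes

The parts sum to 19, and the condition 'each summand belongs to {1, 5, 14, 19}' holds; the condition 'there are at most 6 summands' holds.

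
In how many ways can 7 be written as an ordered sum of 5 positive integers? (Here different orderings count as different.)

15

By stars and bars with positive parts, the count is C(6,4) = 15.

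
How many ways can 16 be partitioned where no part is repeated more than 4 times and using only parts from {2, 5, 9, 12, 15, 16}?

4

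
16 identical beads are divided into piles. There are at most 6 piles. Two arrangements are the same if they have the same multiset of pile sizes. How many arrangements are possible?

There are 136 such partitions.

136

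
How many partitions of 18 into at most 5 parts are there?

141

Systematic enumeration (by largest part, then next-largest, …) yields 141.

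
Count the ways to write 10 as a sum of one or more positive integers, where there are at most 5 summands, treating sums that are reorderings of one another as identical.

A partial list (first 12 by largest part):
10
9,1
8,2
8,1,1
7,3
7,2,1
7,1,1,1
6,4
6,3,1
6,2,2
6,2,1,1
6,1,1,1,1
…and 18 more, for 30 total.

30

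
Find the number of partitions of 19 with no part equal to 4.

Enumerating by decreasing first part gives 314 partitions in all.

314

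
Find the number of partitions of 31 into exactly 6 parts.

612

Enumerating by decreasing first part gives 612 partitions in all.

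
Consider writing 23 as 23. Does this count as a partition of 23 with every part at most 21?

The parts sum to 23, and the condition 'no summand exceeds 21' is violated.

No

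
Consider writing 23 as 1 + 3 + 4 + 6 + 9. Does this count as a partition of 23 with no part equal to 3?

No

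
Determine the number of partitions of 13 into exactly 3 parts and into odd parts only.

The partitions of 13 that satisfy the conditions:
1, 1, 11
1, 3, 9
1, 5, 7
3, 3, 7
3, 5, 5

5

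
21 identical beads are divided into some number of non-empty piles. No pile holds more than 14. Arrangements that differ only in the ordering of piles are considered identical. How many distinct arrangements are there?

762

Counting exhaustively, 762 partitions satisfy the conditions.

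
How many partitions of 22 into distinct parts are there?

89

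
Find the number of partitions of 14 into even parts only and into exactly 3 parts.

4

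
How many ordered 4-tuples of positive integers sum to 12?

165

Equivalently, choose which 3 of the 11 gaps become plus signs: C(11,3) = 165.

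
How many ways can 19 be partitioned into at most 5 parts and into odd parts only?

Enumerating:
19
17+1+1
15+3+1
15+1+1+1+1
13+5+1
13+3+3
13+3+1+1+1
11+7+1
11+5+3
11+5+1+1+1
11+3+3+1+1
9+9+1
9+7+3
9+7+1+1+1
9+5+5
9+5+3+1+1
9+3+3+3+1
7+7+5
7+7+3+1+1
7+5+5+1+1
7+5+3+3+1
7+3+3+3+3
5+5+5+3+1
5+5+3+3+3

24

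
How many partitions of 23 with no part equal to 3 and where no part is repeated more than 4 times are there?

A full systematic count gives 373.

373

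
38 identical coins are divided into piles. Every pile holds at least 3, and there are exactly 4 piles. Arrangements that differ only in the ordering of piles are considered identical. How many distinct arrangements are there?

A full systematic count gives 206.

206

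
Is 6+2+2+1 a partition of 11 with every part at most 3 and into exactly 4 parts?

No

The parts sum to 11, and the condition 'no summand exceeds 3' is violated.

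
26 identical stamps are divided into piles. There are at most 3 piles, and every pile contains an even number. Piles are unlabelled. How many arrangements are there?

21

Listing the qualifying partitions of 26:
26
2,24
4,22
2,2,22
6,20
2,4,20
8,18
2,6,18
4,4,18
10,16
2,8,16
4,6,16
12,14
2,10,14
4,8,14
6,6,14
2,12,12
4,10,12
6,8,12
6,10,10
8,8,10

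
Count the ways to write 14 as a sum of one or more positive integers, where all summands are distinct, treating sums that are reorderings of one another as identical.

22

Enumerating:
14
13, 1
12, 2
11, 3
11, 2, 1
10, 4
10, 3, 1
9, 5
9, 4, 1
9, 3, 2
8, 6
8, 5, 1
8, 4, 2
8, 3, 2, 1
7, 6, 1
7, 5, 2
7, 4, 3
7, 4, 2, 1
6, 5, 3
6, 5, 2, 1
6, 4, 3, 1
5, 4, 3, 2
Counting gives 22.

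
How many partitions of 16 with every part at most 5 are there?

Systematic enumeration (by largest part, then next-largest, …) yields 101.

101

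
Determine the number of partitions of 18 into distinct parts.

46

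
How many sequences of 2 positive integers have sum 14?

13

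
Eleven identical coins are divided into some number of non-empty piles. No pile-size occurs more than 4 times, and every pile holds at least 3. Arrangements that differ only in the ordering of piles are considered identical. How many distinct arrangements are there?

They are:
11
8 + 3
7 + 4
6 + 5
5 + 3 + 3
4 + 4 + 3

6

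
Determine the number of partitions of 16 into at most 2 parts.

9

The partitions of 16 that satisfy the conditions:
16
15,1
14,2
13,3
12,4
11,5
10,6
9,7
8,8
That's 9 in total.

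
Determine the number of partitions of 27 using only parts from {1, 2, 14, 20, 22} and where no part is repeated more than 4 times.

Listing the qualifying partitions of 27:
1+2+2+22
1+1+1+2+22
1+2+2+2+20
1+1+1+2+2+20
That's 4 in total.

4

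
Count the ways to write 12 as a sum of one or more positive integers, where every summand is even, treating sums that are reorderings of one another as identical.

11

They are:
12
2+10
4+8
2+2+8
6+6
2+4+6
2+2+2+6
4+4+4
2+2+4+4
2+2+2+2+4
2+2+2+2+2+2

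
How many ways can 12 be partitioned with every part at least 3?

Listing the qualifying partitions of 12:
12
9+3
8+4
7+5
6+6
6+3+3
5+4+3
4+4+4
3+3+3+3
Counting gives 9.

9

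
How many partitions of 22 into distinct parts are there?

89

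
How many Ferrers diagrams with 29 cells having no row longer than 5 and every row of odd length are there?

37

A partial list (first 12 by largest part):
5 + 5 + 5 + 5 + 5 + 3 + 1
5 + 5 + 5 + 5 + 5 + 1 + 1 + 1 + 1
5 + 5 + 5 + 5 + 3 + 3 + 3
5 + 5 + 5 + 5 + 3 + 3 + 1 + 1 + 1
5 + 5 + 5 + 5 + 3 + 1 + 1 + 1 + 1 + 1 + 1
5 + 5 + 5 + 5 + 1 + 1 + 1 + 1 + 1 + 1 + 1 + 1 + 1
5 + 5 + 5 + 3 + 3 + 3 + 3 + 1 + 1
5 + 5 + 5 + 3 + 3 + 3 + 1 + 1 + 1 + 1 + 1
5 + 5 + 5 + 3 + 3 + 1 + 1 + 1 + 1 + 1 + 1 + 1 + 1
5 + 5 + 5 + 3 + 1 + 1 + 1 + 1 + 1 + 1 + 1 + 1 + 1 + 1 + 1
5 + 5 + 5 + 1 + 1 + 1 + 1 + 1 + 1 + 1 + 1 + 1 + 1 + 1 + 1 + 1 + 1
5 + 5 + 3 + 3 + 3 + 3 + 3 + 3 + 1
…and 25 more, for 37 total.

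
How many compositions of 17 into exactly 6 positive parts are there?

4368

Equivalently, choose which 5 of the 16 gaps become plus signs: C(16,5) = 4368.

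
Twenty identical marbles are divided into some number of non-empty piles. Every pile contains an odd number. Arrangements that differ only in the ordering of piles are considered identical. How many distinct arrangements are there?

A partial list (first 12 by largest part):
1, 19
3, 17
1, 1, 1, 17
5, 15
1, 1, 3, 15
1, 1, 1, 1, 1, 15
7, 13
1, 1, 5, 13
1, 3, 3, 13
1, 1, 1, 1, 3, 13
1, 1, 1, 1, 1, 1, 1, 13
9, 11
…and 52 more, for 64 total.

64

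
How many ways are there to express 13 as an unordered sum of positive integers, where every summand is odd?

18

Listing the qualifying partitions of 13:
13
11,1,1
9,3,1
9,1,1,1,1
7,5,1
7,3,3
7,3,1,1,1
7,1,1,1,1,1,1
5,5,3
5,5,1,1,1
5,3,3,1,1
5,3,1,1,1,1,1
5,1,1,1,1,1,1,1,1
3,3,3,3,1
3,3,3,1,1,1,1
3,3,1,1,1,1,1,1,1
3,1,1,1,1,1,1,1,1,1,1
1,1,1,1,1,1,1,1,1,1,1,1,1
Counting gives 18.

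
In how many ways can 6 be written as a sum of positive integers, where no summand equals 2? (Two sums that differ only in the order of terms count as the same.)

6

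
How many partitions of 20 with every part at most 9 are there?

Enumerating by decreasing first part gives 488 partitions in all.

488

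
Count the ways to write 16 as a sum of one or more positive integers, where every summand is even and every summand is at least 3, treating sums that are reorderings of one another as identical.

7

The partitions of 16 that satisfy the conditions:
16
12, 4
10, 6
8, 8
8, 4, 4
6, 6, 4
4, 4, 4, 4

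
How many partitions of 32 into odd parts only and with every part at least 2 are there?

A partial list (first 12 by largest part):
29 + 3
27 + 5
25 + 7
23 + 9
23 + 3 + 3 + 3
21 + 11
21 + 5 + 3 + 3
19 + 13
19 + 7 + 3 + 3
19 + 5 + 5 + 3
17 + 15
17 + 9 + 3 + 3
…and 38 more, for 50 total.

50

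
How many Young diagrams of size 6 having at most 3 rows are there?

They are:
6
5 + 1
4 + 2
4 + 1 + 1
3 + 3
3 + 2 + 1
2 + 2 + 2

7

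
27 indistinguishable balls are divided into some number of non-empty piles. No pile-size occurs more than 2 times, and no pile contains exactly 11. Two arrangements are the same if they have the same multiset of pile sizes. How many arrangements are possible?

642

There are 642 such partitions.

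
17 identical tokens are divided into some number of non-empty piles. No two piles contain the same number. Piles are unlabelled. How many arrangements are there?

38

A partial list (first 12 by largest part):
17
16,1
15,2
14,3
14,2,1
13,4
13,3,1
12,5
12,4,1
12,3,2
11,6
11,5,1
…and 26 more, for 38 total.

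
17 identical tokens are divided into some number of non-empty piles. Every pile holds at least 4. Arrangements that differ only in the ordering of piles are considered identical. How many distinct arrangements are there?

12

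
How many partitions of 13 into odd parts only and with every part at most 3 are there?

Listing the qualifying partitions of 13:
3+3+3+3+1
3+3+3+1+1+1+1
3+3+1+1+1+1+1+1+1
3+1+1+1+1+1+1+1+1+1+1
1+1+1+1+1+1+1+1+1+1+1+1+1

5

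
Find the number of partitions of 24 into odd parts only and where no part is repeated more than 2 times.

30

A partial list (first 12 by largest part):
1+23
3+21
5+19
1+1+3+19
7+17
1+1+5+17
1+3+3+17
9+15
1+1+7+15
1+3+5+15
11+13
1+1+9+13
…and 18 more, for 30 total.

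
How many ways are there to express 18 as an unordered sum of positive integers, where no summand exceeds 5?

141

Direct enumeration gives 141 partitions.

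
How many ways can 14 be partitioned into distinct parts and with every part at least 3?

The partitions of 14 that satisfy the conditions:
14
3, 11
4, 10
5, 9
6, 8
3, 4, 7
3, 5, 6

7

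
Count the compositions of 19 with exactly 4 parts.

816

By stars and bars with positive parts, the count is C(18,3) = 816.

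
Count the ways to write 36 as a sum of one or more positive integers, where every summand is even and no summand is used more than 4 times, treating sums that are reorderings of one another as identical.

Direct enumeration gives 262 partitions.

262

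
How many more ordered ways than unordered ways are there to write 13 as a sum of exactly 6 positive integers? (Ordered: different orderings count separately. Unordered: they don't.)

Ordered (compositions into 6 parts): C(12,5) = 792.
Unordered (partitions into 6 parts): 14.
Difference: 792 − 14 = 778.

778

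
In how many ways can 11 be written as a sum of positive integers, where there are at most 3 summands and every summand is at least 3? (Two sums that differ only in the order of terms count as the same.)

They are:
11
8,3
7,4
6,5
5,3,3
4,4,3
That's 6 in total.

6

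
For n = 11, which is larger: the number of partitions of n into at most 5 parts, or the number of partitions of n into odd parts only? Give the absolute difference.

25

Partitions of 11 into at most 5 parts: 37.
Partitions of 11 into odd parts only: 12.
|37 − 12| = 25.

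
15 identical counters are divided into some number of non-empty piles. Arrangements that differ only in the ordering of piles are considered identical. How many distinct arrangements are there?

176

Direct enumeration gives 176 partitions.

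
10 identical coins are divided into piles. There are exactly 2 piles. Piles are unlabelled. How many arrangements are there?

The partitions of 10 that satisfy the conditions:
9,1
8,2
7,3
6,4
5,5

5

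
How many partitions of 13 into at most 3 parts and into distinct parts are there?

15

The partitions of 13 that satisfy the conditions:
13
12 + 1
11 + 2
10 + 3
10 + 2 + 1
9 + 4
9 + 3 + 1
8 + 5
8 + 4 + 1
8 + 3 + 2
7 + 6
7 + 5 + 1
7 + 4 + 2
6 + 5 + 2
6 + 4 + 3
Counting gives 15.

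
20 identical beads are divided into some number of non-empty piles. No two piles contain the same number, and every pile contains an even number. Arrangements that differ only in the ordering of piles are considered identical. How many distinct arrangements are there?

10

Listing the qualifying partitions of 20:
20
18+2
16+4
14+6
14+4+2
12+8
12+6+2
10+8+2
10+6+4
8+6+4+2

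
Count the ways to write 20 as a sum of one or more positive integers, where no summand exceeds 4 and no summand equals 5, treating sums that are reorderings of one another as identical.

A full systematic count gives 108.

108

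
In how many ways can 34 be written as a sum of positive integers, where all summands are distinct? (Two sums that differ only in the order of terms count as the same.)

Direct enumeration gives 512 partitions.

512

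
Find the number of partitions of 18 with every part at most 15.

381

Direct enumeration gives 381 partitions.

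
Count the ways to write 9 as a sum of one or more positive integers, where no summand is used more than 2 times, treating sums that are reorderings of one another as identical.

16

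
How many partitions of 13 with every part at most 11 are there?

99

Enumerating by decreasing first part gives 99 partitions in all.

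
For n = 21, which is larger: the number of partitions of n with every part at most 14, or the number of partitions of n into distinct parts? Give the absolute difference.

Partitions of 21 with every part at most 14: 762.
Partitions of 21 into distinct parts: 76.
|762 − 76| = 686.

686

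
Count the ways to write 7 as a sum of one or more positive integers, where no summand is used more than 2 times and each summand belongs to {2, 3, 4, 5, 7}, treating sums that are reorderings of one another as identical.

4

Enumerating:
7
5 + 2
4 + 3
3 + 2 + 2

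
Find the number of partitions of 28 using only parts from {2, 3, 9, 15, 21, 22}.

16

They are:
22, 3, 3
22, 2, 2, 2
21, 3, 2, 2
15, 9, 2, 2
15, 3, 3, 3, 2, 2
15, 3, 2, 2, 2, 2, 2
9, 9, 3, 3, 2, 2
9, 9, 2, 2, 2, 2, 2
9, 3, 3, 3, 3, 3, 2, 2
9, 3, 3, 3, 2, 2, 2, 2, 2
9, 3, 2, 2, 2, 2, 2, 2, 2, 2
3, 3, 3, 3, 3, 3, 3, 3, 2, 2
3, 3, 3, 3, 3, 3, 2, 2, 2, 2, 2
3, 3, 3, 3, 2, 2, 2, 2, 2, 2, 2, 2
3, 3, 2, 2, 2, 2, 2, 2, 2, 2, 2, 2, 2
2, 2, 2, 2, 2, 2, 2, 2, 2, 2, 2, 2, 2, 2
That's 16 in total.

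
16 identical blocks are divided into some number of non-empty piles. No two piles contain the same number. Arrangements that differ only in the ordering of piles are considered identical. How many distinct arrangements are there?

32

There are too many to list fully; the first 12 (by largest part) are:
16
15,1
14,2
13,3
13,2,1
12,4
12,3,1
11,5
11,4,1
11,3,2
10,6
10,5,1
…and 20 more, for 32 total.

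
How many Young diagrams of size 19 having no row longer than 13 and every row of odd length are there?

50

There are too many to list fully; the first 12 (by largest part) are:
13 + 5 + 1
13 + 3 + 3
13 + 3 + 1 + 1 + 1
13 + 1 + 1 + 1 + 1 + 1 + 1
11 + 7 + 1
11 + 5 + 3
11 + 5 + 1 + 1 + 1
11 + 3 + 3 + 1 + 1
11 + 3 + 1 + 1 + 1 + 1 + 1
11 + 1 + 1 + 1 + 1 + 1 + 1 + 1 + 1
9 + 9 + 1
9 + 7 + 3
…and 38 more, for 50 total.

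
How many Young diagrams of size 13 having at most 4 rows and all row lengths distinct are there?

The partitions of 13 that satisfy the conditions:
13
1+12
2+11
3+10
1+2+10
4+9
1+3+9
5+8
1+4+8
2+3+8
6+7
1+5+7
2+4+7
1+2+3+7
2+5+6
3+4+6
1+2+4+6
1+3+4+5
That's 18 in total.

18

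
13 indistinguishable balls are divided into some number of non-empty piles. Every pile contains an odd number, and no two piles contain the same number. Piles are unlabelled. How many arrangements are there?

Listing the qualifying partitions of 13:
13
9,3,1
7,5,1

3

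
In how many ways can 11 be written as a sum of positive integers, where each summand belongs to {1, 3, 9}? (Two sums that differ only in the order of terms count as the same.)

5

They are:
9 + 1 + 1
3 + 3 + 3 + 1 + 1
3 + 3 + 1 + 1 + 1 + 1 + 1
3 + 1 + 1 + 1 + 1 + 1 + 1 + 1 + 1
1 + 1 + 1 + 1 + 1 + 1 + 1 + 1 + 1 + 1 + 1
That's 5 in total.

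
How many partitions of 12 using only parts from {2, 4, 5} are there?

5

Listing the qualifying partitions of 12:
5+5+2
4+4+4
4+4+2+2
4+2+2+2+2
2+2+2+2+2+2
That's 5 in total.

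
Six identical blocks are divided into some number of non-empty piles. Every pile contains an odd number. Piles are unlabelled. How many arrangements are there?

Enumerating:
5 + 1
3 + 3
3 + 1 + 1 + 1
1 + 1 + 1 + 1 + 1 + 1

4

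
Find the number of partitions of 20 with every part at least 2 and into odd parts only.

Enumerating:
17 + 3
15 + 5
13 + 7
11 + 9
11 + 3 + 3 + 3
9 + 5 + 3 + 3
7 + 7 + 3 + 3
7 + 5 + 5 + 3
5 + 5 + 5 + 5
5 + 3 + 3 + 3 + 3 + 3

10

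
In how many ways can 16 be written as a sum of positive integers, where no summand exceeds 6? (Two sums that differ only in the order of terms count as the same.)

136

Counting exhaustively, 136 partitions satisfy the conditions.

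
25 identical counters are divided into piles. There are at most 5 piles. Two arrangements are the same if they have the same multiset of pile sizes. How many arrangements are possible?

Enumerating by decreasing first part gives 377 partitions in all.

377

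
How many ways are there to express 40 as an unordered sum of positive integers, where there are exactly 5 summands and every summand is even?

Counting exhaustively, 84 partitions satisfy the conditions.

84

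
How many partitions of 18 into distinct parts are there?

46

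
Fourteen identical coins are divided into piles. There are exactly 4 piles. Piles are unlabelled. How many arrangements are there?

23

Enumerating:
1, 1, 1, 11
1, 1, 2, 10
1, 1, 3, 9
1, 2, 2, 9
1, 1, 4, 8
1, 2, 3, 8
2, 2, 2, 8
1, 1, 5, 7
1, 2, 4, 7
1, 3, 3, 7
2, 2, 3, 7
1, 1, 6, 6
1, 2, 5, 6
1, 3, 4, 6
2, 2, 4, 6
2, 3, 3, 6
1, 3, 5, 5
2, 2, 5, 5
1, 4, 4, 5
2, 3, 4, 5
3, 3, 3, 5
2, 4, 4, 4
3, 3, 4, 4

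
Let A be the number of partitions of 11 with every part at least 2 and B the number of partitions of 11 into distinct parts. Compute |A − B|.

Partitions of 11 with every part at least 2: 14.
Partitions of 11 into distinct parts: 12.
|14 − 12| = 2.

2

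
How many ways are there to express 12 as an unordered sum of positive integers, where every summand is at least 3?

9

Enumerating:
12
9, 3
8, 4
7, 5
6, 6
6, 3, 3
5, 4, 3
4, 4, 4
3, 3, 3, 3
That's 9 in total.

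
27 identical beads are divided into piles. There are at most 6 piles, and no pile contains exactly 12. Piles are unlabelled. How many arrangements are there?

There are 727 such partitions.

727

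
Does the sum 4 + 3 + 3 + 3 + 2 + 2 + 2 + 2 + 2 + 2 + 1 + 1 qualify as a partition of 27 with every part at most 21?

The parts sum to 27, and the condition 'no summand exceeds 21' holds.

Yes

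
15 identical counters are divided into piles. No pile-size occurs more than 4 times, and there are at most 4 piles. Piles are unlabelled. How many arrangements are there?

There are too many to list fully; the first 12 (by largest part) are:
15
1, 14
2, 13
1, 1, 13
3, 12
1, 2, 12
1, 1, 1, 12
4, 11
1, 3, 11
2, 2, 11
1, 1, 2, 11
5, 10
…and 42 more, for 54 total.

54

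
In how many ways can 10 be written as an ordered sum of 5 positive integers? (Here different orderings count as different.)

Place 4 bars in the 9 internal gaps of a row of 10 dots: C(9,4) = 126.

126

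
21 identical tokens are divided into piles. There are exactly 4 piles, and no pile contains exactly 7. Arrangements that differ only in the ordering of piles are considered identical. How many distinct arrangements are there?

56

A partial list (first 12 by largest part):
18, 1, 1, 1
17, 2, 1, 1
16, 3, 1, 1
16, 2, 2, 1
15, 4, 1, 1
15, 3, 2, 1
15, 2, 2, 2
14, 5, 1, 1
14, 4, 2, 1
14, 3, 3, 1
14, 3, 2, 2
13, 6, 1, 1
…and 44 more, for 56 total.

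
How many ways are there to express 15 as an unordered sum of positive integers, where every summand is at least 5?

5

Listing the qualifying partitions of 15:
15
10, 5
9, 6
8, 7
5, 5, 5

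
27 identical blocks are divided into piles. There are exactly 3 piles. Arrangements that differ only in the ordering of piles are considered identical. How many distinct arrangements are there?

A partial list (first 12 by largest part):
1+1+25
1+2+24
1+3+23
2+2+23
1+4+22
2+3+22
1+5+21
2+4+21
3+3+21
1+6+20
2+5+20
3+4+20
…and 49 more, for 61 total.

61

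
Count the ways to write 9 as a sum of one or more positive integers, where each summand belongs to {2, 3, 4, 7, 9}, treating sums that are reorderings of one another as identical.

5

They are:
9
7, 2
4, 3, 2
3, 3, 3
3, 2, 2, 2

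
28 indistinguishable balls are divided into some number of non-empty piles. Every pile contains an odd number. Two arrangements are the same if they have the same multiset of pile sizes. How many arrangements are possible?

Direct enumeration gives 222 partitions.

222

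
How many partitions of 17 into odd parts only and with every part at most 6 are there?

15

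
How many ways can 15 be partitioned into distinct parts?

A partial list (first 12 by largest part):
15
14,1
13,2
12,3
12,2,1
11,4
11,3,1
10,5
10,4,1
10,3,2
9,6
9,5,1
…and 15 more, for 27 total.

27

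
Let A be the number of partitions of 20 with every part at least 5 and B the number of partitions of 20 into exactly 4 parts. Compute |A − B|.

51

Partitions of 20 with every part at least 5: 13.
Partitions of 20 into exactly 4 parts: 64.
|13 − 64| = 51.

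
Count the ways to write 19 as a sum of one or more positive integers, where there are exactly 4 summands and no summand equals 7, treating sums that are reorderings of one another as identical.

42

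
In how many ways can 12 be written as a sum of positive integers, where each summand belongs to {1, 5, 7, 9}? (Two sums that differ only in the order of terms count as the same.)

Enumerating:
9 + 1 + 1 + 1
7 + 5
7 + 1 + 1 + 1 + 1 + 1
5 + 5 + 1 + 1
5 + 1 + 1 + 1 + 1 + 1 + 1 + 1
1 + 1 + 1 + 1 + 1 + 1 + 1 + 1 + 1 + 1 + 1 + 1
Counting gives 6.

6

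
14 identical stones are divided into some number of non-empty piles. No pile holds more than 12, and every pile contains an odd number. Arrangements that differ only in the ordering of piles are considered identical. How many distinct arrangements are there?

21

They are:
11, 3
11, 1, 1, 1
9, 5
9, 3, 1, 1
9, 1, 1, 1, 1, 1
7, 7
7, 5, 1, 1
7, 3, 3, 1
7, 3, 1, 1, 1, 1
7, 1, 1, 1, 1, 1, 1, 1
5, 5, 3, 1
5, 5, 1, 1, 1, 1
5, 3, 3, 3
5, 3, 3, 1, 1, 1
5, 3, 1, 1, 1, 1, 1, 1
5, 1, 1, 1, 1, 1, 1, 1, 1, 1
3, 3, 3, 3, 1, 1
3, 3, 3, 1, 1, 1, 1, 1
3, 3, 1, 1, 1, 1, 1, 1, 1, 1
3, 1, 1, 1, 1, 1, 1, 1, 1, 1, 1, 1
1, 1, 1, 1, 1, 1, 1, 1, 1, 1, 1, 1, 1, 1
That's 21 in total.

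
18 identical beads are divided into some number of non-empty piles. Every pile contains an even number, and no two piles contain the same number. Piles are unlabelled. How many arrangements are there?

8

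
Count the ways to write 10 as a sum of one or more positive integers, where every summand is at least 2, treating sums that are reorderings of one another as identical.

12

They are:
10
2+8
3+7
4+6
2+2+6
5+5
2+3+5
2+4+4
3+3+4
2+2+2+4
2+2+3+3
2+2+2+2+2
Counting gives 12.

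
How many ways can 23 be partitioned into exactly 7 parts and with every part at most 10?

134

Enumerating by decreasing first part gives 134 partitions in all.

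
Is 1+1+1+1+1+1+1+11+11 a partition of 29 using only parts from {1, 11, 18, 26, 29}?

Yes

The parts sum to 29, and the condition 'each summand belongs to {1, 11, 18, 26, 29}' holds.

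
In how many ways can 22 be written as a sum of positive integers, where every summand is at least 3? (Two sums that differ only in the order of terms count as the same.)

73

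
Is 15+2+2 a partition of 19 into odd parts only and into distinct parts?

No

The parts sum to 19, and the condition 'every summand is odd' is violated.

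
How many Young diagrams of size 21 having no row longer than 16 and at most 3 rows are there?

A partial list (first 12 by largest part):
16, 5
16, 4, 1
16, 3, 2
15, 6
15, 5, 1
15, 4, 2
15, 3, 3
14, 7
14, 6, 1
14, 5, 2
14, 4, 3
13, 8
…and 27 more, for 39 total.

39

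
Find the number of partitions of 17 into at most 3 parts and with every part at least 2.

24

They are:
17
15 + 2
14 + 3
13 + 4
13 + 2 + 2
12 + 5
12 + 3 + 2
11 + 6
11 + 4 + 2
11 + 3 + 3
10 + 7
10 + 5 + 2
10 + 4 + 3
9 + 8
9 + 6 + 2
9 + 5 + 3
9 + 4 + 4
8 + 7 + 2
8 + 6 + 3
8 + 5 + 4
7 + 7 + 3
7 + 6 + 4
7 + 5 + 5
6 + 6 + 5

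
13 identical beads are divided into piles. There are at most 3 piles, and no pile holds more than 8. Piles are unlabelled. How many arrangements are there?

12

Listing the qualifying partitions of 13:
8+5
8+4+1
8+3+2
7+6
7+5+1
7+4+2
7+3+3
6+6+1
6+5+2
6+4+3
5+5+3
5+4+4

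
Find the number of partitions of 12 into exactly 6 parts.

They are:
7+1+1+1+1+1
6+2+1+1+1+1
5+3+1+1+1+1
5+2+2+1+1+1
4+4+1+1+1+1
4+3+2+1+1+1
4+2+2+2+1+1
3+3+3+1+1+1
3+3+2+2+1+1
3+2+2+2+2+1
2+2+2+2+2+2

11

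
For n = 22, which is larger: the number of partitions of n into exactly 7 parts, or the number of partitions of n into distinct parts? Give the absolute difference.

42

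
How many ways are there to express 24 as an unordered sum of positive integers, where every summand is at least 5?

26

A partial list (first 12 by largest part):
24
19+5
18+6
17+7
16+8
15+9
14+10
14+5+5
13+11
13+6+5
12+12
12+7+5
…and 14 more, for 26 total.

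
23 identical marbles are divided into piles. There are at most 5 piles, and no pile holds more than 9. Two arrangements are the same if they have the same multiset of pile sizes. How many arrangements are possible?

Direct enumeration gives 102 partitions.

102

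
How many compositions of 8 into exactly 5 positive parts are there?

35

A composition of 8 into 5 positive parts is chosen by placing 4 dividers among the 7 gaps between 8 units: C(7,4) = 35.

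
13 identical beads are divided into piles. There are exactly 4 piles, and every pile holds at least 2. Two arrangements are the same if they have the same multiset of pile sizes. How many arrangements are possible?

Enumerating:
7 + 2 + 2 + 2
6 + 3 + 2 + 2
5 + 4 + 2 + 2
5 + 3 + 3 + 2
4 + 4 + 3 + 2
4 + 3 + 3 + 3
Counting gives 6.

6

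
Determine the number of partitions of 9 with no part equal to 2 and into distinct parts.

5

The partitions of 9 that satisfy the conditions:
9
8+1
6+3
5+4
5+3+1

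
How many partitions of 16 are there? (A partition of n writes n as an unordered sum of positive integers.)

231

Enumerating by decreasing first part gives 231 partitions in all.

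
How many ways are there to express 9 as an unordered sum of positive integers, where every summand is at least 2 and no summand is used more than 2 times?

6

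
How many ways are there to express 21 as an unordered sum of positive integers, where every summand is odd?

76

Counting exhaustively, 76 partitions satisfy the conditions.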